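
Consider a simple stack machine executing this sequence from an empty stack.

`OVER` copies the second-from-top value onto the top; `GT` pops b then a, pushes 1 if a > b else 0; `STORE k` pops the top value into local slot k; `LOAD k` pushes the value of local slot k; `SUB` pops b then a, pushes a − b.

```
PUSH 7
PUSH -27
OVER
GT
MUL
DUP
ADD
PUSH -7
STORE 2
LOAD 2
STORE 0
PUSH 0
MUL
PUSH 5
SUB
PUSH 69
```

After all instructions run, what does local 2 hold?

PUSH 7   : [7]
PUSH -27 : [7, -27]
OVER     : [7, -27, 7]
GT       : [7, 0]
MUL      : [0]
DUP      : [0, 0]
ADD      : [0]
PUSH -7  : [0, -7]
STORE 2  : [0]
LOAD 2   : [0, -7]
STORE 0  : [0]
PUSH 0   : [0, 0]
MUL      : [0]
PUSH 5   : [0, 5]
SUB      : [-5]
PUSH 69  : [-5, 69]

-7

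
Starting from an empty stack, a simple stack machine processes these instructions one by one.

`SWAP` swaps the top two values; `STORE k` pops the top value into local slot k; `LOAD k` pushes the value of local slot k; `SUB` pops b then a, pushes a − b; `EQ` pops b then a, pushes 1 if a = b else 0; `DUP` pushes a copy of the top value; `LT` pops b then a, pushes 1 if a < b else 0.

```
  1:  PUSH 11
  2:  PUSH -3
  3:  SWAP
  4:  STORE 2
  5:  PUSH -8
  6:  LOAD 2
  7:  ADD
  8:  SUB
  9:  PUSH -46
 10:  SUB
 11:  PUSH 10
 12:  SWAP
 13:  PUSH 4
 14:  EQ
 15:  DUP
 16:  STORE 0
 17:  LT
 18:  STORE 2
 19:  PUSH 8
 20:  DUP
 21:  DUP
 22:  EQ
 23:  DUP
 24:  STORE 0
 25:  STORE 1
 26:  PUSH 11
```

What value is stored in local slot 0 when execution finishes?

1

PUSH 11   11
PUSH -3   11 -3
SWAP      -3 11
STORE 2   -3
PUSH -8   -3 -8
LOAD 2    -3 -8 11
ADD       -3 3
SUB       -6
PUSH -46  -6 -46
SUB       40
PUSH 10   40 10
SWAP      10 40
PUSH 4    10 40 4
EQ        10 0
DUP       10 0 0
STORE 0   10 0
LT        0
STORE 2   (empty)
PUSH 8    8
DUP       8 8
DUP       8 8 8
EQ        8 1
DUP       8 1 1
STORE 0   8 1
STORE 1   8
PUSH 11   8 11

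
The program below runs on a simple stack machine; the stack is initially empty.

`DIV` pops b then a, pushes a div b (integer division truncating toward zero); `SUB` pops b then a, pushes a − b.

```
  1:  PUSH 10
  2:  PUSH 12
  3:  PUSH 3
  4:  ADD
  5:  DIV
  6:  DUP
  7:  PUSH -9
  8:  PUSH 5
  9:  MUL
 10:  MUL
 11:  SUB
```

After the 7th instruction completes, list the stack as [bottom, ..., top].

[0, 0, -9]

PUSH 10  10
PUSH 12  10 12
PUSH 3   10 12 3
ADD      10 15
DIV      0
DUP      0 0
PUSH -9  0 0 -9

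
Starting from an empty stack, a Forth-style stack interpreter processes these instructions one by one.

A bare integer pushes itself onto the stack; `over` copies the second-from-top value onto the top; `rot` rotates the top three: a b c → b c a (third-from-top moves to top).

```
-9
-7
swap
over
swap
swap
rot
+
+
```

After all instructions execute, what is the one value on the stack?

-9   : -9
-7   : -9 -7
swap : -7 -9
over : -7 -9 -7
swap : -7 -7 -9
swap : -7 -9 -7
rot  : -9 -7 -7
+    : -9 -14
+    : -23

-23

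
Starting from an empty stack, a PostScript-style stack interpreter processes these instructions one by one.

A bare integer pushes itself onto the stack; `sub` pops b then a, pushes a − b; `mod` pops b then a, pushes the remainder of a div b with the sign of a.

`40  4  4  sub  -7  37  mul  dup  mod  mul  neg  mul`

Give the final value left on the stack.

0

40  → [40]
4   → [40, 4]
4   → [40, 4, 4]
sub → [40, 0]
-7  → [40, 0, -7]
37  → [40, 0, -7, 37]
mul → [40, 0, -259]
dup → [40, 0, -259, -259]
mod → [40, 0, 0]
mul → [40, 0]
neg → [40, 0]
mul → [0]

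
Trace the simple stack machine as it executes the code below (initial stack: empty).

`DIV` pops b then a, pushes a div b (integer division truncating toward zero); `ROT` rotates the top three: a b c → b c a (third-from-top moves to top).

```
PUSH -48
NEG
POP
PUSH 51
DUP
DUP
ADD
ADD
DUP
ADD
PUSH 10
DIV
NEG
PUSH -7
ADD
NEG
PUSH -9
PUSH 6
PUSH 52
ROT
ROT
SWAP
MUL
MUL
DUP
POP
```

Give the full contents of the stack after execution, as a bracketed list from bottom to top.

[37, -2808]

PUSH -48  [-48]
NEG       [48]
POP       []
PUSH 51   [51]
DUP       [51, 51]
DUP       [51, 51, 51]
ADD       [51, 102]
ADD       [153]
DUP       [153, 153]
ADD       [306]
PUSH 10   [306, 10]
DIV       [30]
NEG       [-30]
PUSH -7   [-30, -7]
ADD       [-37]
NEG       [37]
PUSH -9   [37, -9]
PUSH 6    [37, -9, 6]
PUSH 52   [37, -9, 6, 52]
ROT       [37, 6, 52, -9]
ROT       [37, 52, -9, 6]
SWAP      [37, 52, 6, -9]
MUL       [37, 52, -54]
MUL       [37, -2808]
DUP       [37, -2808, -2808]
POP       [37, -2808]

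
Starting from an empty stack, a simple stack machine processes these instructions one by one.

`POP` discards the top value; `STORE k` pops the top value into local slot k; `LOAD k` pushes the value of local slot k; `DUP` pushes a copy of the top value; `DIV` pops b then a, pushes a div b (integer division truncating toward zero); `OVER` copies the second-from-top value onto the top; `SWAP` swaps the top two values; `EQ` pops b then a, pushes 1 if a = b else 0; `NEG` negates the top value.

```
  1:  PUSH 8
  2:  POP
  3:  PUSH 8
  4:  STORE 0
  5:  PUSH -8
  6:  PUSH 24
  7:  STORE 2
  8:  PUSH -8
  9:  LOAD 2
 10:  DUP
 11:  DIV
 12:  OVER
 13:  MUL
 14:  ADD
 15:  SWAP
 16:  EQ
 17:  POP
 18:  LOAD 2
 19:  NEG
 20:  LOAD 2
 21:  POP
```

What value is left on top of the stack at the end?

-24

PUSH 8   8
POP      (empty)
PUSH 8   8
STORE 0  (empty)
PUSH -8  -8
PUSH 24  -8 24
STORE 2  -8
PUSH -8  -8 -8
LOAD 2   -8 -8 24
DUP      -8 -8 24 24
DIV      -8 -8 1
OVER     -8 -8 1 -8
MUL      -8 -8 -8
ADD      -8 -16
SWAP     -16 -8
EQ       0
POP      (empty)
LOAD 2   24
NEG      -24
LOAD 2   -24 24
POP      -24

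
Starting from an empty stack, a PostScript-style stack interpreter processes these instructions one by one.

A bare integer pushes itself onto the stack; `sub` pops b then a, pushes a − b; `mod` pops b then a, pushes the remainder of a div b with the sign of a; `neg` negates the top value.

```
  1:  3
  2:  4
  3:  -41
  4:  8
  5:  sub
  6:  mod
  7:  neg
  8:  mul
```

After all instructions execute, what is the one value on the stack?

-12

3    3
4    3 4
-41  3 4 -41
8    3 4 -41 8
sub  3 4 -49
mod  3 4
neg  3 -4
mul  -12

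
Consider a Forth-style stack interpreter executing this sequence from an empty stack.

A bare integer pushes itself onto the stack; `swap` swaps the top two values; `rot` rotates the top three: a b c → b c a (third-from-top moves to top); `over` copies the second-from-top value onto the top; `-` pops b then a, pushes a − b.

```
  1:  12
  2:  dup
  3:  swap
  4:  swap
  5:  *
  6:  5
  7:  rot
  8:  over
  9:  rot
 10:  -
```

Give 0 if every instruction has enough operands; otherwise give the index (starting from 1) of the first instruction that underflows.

7

12    12
dup   12 12
swap  12 12
swap  12 12
*     144
5     144 5
rot  — needs 3 operands, stack has 2 → underflow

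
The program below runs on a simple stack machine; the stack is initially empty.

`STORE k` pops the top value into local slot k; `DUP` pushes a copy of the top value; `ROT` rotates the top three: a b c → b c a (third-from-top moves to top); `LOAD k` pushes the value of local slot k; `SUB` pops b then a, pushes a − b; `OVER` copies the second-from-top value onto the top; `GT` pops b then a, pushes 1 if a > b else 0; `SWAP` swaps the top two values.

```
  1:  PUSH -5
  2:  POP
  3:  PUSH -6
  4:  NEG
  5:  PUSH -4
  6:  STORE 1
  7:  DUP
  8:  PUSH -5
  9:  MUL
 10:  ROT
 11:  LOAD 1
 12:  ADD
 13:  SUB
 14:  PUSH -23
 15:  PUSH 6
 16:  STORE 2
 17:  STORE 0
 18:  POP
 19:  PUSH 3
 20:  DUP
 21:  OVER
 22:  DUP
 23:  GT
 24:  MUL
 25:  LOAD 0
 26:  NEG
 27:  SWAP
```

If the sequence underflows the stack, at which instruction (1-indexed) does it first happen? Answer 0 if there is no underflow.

10

PUSH -5 → [-5]
POP     → []
PUSH -6 → [-6]
NEG     → [6]
PUSH -4 → [6, -4]
STORE 1 → [6]
DUP     → [6, 6]
PUSH -5 → [6, 6, -5]
MUL     → [6, -30]
ROT  — needs 3 operands, stack has 2 → underflow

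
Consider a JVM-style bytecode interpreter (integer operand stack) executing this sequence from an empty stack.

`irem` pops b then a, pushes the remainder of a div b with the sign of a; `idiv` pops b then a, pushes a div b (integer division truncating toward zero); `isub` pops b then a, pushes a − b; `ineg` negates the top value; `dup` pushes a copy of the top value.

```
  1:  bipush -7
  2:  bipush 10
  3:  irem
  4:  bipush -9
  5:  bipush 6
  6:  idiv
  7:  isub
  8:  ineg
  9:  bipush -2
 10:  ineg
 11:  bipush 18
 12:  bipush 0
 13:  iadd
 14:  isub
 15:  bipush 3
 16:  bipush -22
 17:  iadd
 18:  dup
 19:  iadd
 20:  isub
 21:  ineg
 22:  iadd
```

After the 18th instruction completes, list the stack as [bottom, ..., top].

[6, -16, -19, -19]

bipush -7   [-7]
bipush 10   [-7, 10]
irem        [-7]
bipush -9   [-7, -9]
bipush 6    [-7, -9, 6]
idiv        [-7, -1]
isub        [-6]
ineg        [6]
bipush -2   [6, -2]
ineg        [6, 2]
bipush 18   [6, 2, 18]
bipush 0    [6, 2, 18, 0]
iadd        [6, 2, 18]
isub        [6, -16]
bipush 3    [6, -16, 3]
bipush -22  [6, -16, 3, -22]
iadd        [6, -16, -19]
dup         [6, -16, -19, -19]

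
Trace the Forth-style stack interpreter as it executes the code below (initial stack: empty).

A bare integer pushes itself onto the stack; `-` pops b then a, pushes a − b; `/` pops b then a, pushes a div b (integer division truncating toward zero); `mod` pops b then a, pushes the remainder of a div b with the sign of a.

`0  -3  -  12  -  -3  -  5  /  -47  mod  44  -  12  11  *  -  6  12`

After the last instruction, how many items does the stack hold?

0   -> 0
-3  -> 0 -3
-   -> 3
12  -> 3 12
-   -> -9
-3  -> -9 -3
-   -> -6
5   -> -6 5
/   -> -1
-47 -> -1 -47
mod -> -1
44  -> -1 44
-   -> -45
12  -> -45 12
11  -> -45 12 11
*   -> -45 132
-   -> -177
6   -> -177 6
12  -> -177 6 12

3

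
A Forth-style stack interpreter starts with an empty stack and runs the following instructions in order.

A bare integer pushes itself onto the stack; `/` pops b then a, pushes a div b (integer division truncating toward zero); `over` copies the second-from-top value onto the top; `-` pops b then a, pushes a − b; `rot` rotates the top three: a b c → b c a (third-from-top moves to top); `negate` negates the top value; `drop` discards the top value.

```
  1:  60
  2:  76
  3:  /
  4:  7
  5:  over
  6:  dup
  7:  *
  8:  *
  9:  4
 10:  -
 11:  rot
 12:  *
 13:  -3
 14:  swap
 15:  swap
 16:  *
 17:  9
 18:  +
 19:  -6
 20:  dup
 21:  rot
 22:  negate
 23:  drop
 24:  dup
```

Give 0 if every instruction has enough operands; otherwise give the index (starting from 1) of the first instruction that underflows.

60   -> [60]
76   -> [60, 76]
/    -> [0]
7    -> [0, 7]
over -> [0, 7, 0]
dup  -> [0, 7, 0, 0]
*    -> [0, 7, 0]
*    -> [0, 0]
4    -> [0, 0, 4]
-    -> [0, -4]
rot  — needs 3 operands, stack has 2 → underflow

11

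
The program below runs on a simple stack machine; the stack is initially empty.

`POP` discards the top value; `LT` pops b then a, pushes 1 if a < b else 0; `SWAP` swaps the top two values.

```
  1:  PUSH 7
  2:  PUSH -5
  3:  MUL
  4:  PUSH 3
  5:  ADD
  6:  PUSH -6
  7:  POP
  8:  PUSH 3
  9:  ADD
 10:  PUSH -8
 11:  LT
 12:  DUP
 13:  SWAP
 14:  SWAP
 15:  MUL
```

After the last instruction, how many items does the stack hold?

1

PUSH 7  : 7
PUSH -5 : 7 -5
MUL     : -35
PUSH 3  : -35 3
ADD     : -32
PUSH -6 : -32 -6
POP     : -32
PUSH 3  : -32 3
ADD     : -29
PUSH -8 : -29 -8
LT      : 1
DUP     : 1 1
SWAP    : 1 1
SWAP    : 1 1
MUL     : 1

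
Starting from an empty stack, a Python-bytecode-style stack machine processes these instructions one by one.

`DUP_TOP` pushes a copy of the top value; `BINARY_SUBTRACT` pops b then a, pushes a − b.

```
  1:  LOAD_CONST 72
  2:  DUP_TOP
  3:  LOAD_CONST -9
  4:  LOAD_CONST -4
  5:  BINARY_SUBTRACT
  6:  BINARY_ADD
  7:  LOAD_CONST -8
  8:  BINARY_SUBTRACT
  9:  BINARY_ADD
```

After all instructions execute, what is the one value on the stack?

LOAD_CONST 72    [72]
DUP_TOP          [72, 72]
LOAD_CONST -9    [72, 72, -9]
LOAD_CONST -4    [72, 72, -9, -4]
BINARY_SUBTRACT  [72, 72, -5]
BINARY_ADD       [72, 67]
LOAD_CONST -8    [72, 67, -8]
BINARY_SUBTRACT  [72, 75]
BINARY_ADD       [147]

147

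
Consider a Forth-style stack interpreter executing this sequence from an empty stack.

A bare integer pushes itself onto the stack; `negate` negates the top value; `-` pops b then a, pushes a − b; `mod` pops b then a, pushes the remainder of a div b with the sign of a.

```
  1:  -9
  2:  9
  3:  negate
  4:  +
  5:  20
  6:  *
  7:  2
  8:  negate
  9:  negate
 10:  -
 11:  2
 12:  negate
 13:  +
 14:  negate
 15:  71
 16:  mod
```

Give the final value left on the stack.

9

-9     : [-9]
9      : [-9, 9]
negate : [-9, -9]
+      : [-18]
20     : [-18, 20]
*      : [-360]
2      : [-360, 2]
negate : [-360, -2]
negate : [-360, 2]
-      : [-362]
2      : [-362, 2]
negate : [-362, -2]
+      : [-364]
negate : [364]
71     : [364, 71]
mod    : [9]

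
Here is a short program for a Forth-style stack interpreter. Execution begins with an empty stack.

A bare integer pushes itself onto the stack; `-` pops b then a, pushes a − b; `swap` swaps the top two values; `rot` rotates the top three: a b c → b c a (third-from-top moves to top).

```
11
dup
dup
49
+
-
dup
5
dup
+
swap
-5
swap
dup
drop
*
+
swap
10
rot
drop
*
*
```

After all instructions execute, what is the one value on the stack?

11   -> 11
dup  -> 11 11
dup  -> 11 11 11
49   -> 11 11 11 49
+    -> 11 11 60
-    -> 11 -49
dup  -> 11 -49 -49
5    -> 11 -49 -49 5
dup  -> 11 -49 -49 5 5
+    -> 11 -49 -49 10
swap -> 11 -49 10 -49
-5   -> 11 -49 10 -49 -5
swap -> 11 -49 10 -5 -49
dup  -> 11 -49 10 -5 -49 -49
drop -> 11 -49 10 -5 -49
*    -> 11 -49 10 245
+    -> 11 -49 255
swap -> 11 255 -49
10   -> 11 255 -49 10
rot  -> 11 -49 10 255
drop -> 11 -49 10
*    -> 11 -490
*    -> -5390

-5390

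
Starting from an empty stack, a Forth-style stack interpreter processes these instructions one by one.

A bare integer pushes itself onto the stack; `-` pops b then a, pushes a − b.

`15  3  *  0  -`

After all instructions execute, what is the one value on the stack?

45

15  [15]
3   [15, 3]
*   [45]
0   [45, 0]
-   [45]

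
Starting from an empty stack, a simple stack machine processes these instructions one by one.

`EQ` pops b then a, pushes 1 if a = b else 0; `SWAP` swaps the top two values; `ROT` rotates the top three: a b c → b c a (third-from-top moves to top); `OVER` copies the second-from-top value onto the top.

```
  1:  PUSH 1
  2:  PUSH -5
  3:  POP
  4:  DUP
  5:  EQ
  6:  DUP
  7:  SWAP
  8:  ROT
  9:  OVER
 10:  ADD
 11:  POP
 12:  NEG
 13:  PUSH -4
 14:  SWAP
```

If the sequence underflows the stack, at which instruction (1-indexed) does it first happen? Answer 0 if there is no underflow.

PUSH 1  → 1
PUSH -5 → 1 -5
POP     → 1
DUP     → 1 1
EQ      → 1
DUP     → 1 1
SWAP    → 1 1
ROT  — needs 3 operands, stack has 2 → underflow

8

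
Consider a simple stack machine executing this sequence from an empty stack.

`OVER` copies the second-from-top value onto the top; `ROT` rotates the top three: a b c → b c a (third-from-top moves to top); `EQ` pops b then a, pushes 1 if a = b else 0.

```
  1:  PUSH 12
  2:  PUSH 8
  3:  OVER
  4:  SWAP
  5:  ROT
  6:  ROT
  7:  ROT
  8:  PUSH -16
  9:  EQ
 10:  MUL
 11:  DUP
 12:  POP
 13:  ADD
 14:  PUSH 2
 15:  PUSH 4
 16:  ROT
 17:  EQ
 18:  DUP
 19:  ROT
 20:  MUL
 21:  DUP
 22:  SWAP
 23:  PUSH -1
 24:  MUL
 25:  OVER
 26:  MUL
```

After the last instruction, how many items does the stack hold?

PUSH 12   12
PUSH 8    12 8
OVER      12 8 12
SWAP      12 12 8
ROT       12 8 12
ROT       8 12 12
ROT       12 12 8
PUSH -16  12 12 8 -16
EQ        12 12 0
MUL       12 0
DUP       12 0 0
POP       12 0
ADD       12
PUSH 2    12 2
PUSH 4    12 2 4
ROT       2 4 12
EQ        2 0
DUP       2 0 0
ROT       0 0 2
MUL       0 0
DUP       0 0 0
SWAP      0 0 0
PUSH -1   0 0 0 -1
MUL       0 0 0
OVER      0 0 0 0
MUL       0 0 0

3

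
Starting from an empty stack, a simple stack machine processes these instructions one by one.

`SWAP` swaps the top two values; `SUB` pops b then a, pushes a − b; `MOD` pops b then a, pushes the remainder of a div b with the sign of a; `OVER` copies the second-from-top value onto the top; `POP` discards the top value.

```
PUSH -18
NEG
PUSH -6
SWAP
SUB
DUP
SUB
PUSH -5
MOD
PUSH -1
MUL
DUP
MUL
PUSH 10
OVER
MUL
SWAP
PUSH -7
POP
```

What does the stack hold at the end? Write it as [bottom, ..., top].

[0, 0]

PUSH -18 : -18
NEG      : 18
PUSH -6  : 18 -6
SWAP     : -6 18
SUB      : -24
DUP      : -24 -24
SUB      : 0
PUSH -5  : 0 -5
MOD      : 0
PUSH -1  : 0 -1
MUL      : 0
DUP      : 0 0
MUL      : 0
PUSH 10  : 0 10
OVER     : 0 10 0
MUL      : 0 0
SWAP     : 0 0
PUSH -7  : 0 0 -7
POP      : 0 0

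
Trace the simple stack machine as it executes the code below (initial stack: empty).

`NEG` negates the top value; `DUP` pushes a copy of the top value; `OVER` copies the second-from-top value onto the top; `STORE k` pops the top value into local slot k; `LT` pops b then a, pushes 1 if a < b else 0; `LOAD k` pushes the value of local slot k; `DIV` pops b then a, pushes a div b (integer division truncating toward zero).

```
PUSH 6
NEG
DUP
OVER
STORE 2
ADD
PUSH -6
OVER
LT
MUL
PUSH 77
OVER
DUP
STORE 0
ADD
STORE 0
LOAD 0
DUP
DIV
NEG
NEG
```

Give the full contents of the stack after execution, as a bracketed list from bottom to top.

[0, 1]

PUSH 6  → 6
NEG     → -6
DUP     → -6 -6
OVER    → -6 -6 -6
STORE 2 → -6 -6
ADD     → -12
PUSH -6 → -12 -6
OVER    → -12 -6 -12
LT      → -12 0
MUL     → 0
PUSH 77 → 0 77
OVER    → 0 77 0
DUP     → 0 77 0 0
STORE 0 → 0 77 0
ADD     → 0 77
STORE 0 → 0
LOAD 0  → 0 77
DUP     → 0 77 77
DIV     → 0 1
NEG     → 0 -1
NEG     → 0 1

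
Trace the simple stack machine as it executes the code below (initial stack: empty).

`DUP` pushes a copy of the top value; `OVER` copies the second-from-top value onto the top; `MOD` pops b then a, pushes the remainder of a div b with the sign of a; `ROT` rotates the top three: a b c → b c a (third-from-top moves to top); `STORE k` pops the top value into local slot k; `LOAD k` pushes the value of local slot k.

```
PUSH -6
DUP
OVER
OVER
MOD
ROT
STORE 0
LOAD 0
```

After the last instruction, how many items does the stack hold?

3

PUSH -6  [-6]
DUP      [-6, -6]
OVER     [-6, -6, -6]
OVER     [-6, -6, -6, -6]
MOD      [-6, -6, 0]
ROT      [-6, 0, -6]
STORE 0  [-6, 0]
LOAD 0   [-6, 0, -6]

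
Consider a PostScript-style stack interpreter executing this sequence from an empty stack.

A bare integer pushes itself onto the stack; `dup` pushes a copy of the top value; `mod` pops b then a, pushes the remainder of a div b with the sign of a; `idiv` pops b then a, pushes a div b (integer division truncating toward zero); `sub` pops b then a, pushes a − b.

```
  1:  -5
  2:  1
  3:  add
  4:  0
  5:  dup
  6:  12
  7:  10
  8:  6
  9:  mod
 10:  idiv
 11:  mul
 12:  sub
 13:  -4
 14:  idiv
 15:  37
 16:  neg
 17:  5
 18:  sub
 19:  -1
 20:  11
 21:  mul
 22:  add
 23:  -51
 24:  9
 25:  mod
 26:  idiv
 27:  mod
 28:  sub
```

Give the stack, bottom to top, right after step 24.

-5   : [-5]
1    : [-5, 1]
add  : [-4]
0    : [-4, 0]
dup  : [-4, 0, 0]
12   : [-4, 0, 0, 12]
10   : [-4, 0, 0, 12, 10]
6    : [-4, 0, 0, 12, 10, 6]
mod  : [-4, 0, 0, 12, 4]
idiv : [-4, 0, 0, 3]
mul  : [-4, 0, 0]
sub  : [-4, 0]
-4   : [-4, 0, -4]
idiv : [-4, 0]
37   : [-4, 0, 37]
neg  : [-4, 0, -37]
5    : [-4, 0, -37, 5]
sub  : [-4, 0, -42]
-1   : [-4, 0, -42, -1]
11   : [-4, 0, -42, -1, 11]
mul  : [-4, 0, -42, -11]
add  : [-4, 0, -53]
-51  : [-4, 0, -53, -51]
9    : [-4, 0, -53, -51, 9]

[-4, 0, -53, -51, 9]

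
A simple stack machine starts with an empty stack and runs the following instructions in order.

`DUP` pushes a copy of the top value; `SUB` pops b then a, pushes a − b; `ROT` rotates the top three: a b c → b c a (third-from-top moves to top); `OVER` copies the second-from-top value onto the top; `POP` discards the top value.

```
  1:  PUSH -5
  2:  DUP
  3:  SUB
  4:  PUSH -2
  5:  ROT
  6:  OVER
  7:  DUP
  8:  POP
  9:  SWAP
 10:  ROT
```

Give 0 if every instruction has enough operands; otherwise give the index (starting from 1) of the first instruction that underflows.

5

PUSH -5 -> -5
DUP     -> -5 -5
SUB     -> 0
PUSH -2 -> 0 -2
ROT  — needs 3 operands, stack has 2 → underflow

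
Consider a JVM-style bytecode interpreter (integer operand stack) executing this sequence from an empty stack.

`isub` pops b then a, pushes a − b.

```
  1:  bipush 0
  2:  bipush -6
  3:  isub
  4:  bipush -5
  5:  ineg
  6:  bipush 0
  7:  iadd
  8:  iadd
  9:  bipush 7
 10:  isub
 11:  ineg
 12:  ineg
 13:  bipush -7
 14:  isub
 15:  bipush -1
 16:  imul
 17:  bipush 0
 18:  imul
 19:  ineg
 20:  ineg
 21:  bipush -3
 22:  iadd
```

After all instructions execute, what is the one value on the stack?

-3

bipush 0  -> [0]
bipush -6 -> [0, -6]
isub      -> [6]
bipush -5 -> [6, -5]
ineg      -> [6, 5]
bipush 0  -> [6, 5, 0]
iadd      -> [6, 5]
iadd      -> [11]
bipush 7  -> [11, 7]
isub      -> [4]
ineg      -> [-4]
ineg      -> [4]
bipush -7 -> [4, -7]
isub      -> [11]
bipush -1 -> [11, -1]
imul      -> [-11]
bipush 0  -> [-11, 0]
imul      -> [0]
ineg      -> [0]
ineg      -> [0]
bipush -3 -> [0, -3]
iadd      -> [-3]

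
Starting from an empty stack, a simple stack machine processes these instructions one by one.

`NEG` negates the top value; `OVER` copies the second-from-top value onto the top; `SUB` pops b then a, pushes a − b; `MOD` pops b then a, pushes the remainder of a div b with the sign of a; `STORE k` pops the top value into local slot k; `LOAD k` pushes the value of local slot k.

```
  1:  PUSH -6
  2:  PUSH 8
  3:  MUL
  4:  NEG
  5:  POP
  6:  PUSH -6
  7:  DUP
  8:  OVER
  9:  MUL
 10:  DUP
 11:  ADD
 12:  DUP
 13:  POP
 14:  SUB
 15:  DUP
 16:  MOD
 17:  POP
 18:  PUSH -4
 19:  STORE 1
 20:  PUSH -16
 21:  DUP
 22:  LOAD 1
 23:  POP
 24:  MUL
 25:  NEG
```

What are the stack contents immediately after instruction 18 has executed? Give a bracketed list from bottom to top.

[-4]

PUSH -6 -> -6
PUSH 8  -> -6 8
MUL     -> -48
NEG     -> 48
POP     -> (empty)
PUSH -6 -> -6
DUP     -> -6 -6
OVER    -> -6 -6 -6
MUL     -> -6 36
DUP     -> -6 36 36
ADD     -> -6 72
DUP     -> -6 72 72
POP     -> -6 72
SUB     -> -78
DUP     -> -78 -78
MOD     -> 0
POP     -> (empty)
PUSH -4 -> -4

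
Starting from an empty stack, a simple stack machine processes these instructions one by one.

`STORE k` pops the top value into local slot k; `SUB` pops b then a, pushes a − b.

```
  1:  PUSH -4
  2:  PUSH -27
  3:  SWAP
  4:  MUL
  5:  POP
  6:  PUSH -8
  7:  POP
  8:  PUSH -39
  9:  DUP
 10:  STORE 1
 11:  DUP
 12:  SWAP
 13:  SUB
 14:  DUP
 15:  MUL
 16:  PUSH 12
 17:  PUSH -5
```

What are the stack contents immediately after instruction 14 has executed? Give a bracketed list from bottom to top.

[0, 0]

PUSH -4  → [-4]
PUSH -27 → [-4, -27]
SWAP     → [-27, -4]
MUL      → [108]
POP      → []
PUSH -8  → [-8]
POP      → []
PUSH -39 → [-39]
DUP      → [-39, -39]
STORE 1  → [-39]
DUP      → [-39, -39]
SWAP     → [-39, -39]
SUB      → [0]
DUP      → [0, 0]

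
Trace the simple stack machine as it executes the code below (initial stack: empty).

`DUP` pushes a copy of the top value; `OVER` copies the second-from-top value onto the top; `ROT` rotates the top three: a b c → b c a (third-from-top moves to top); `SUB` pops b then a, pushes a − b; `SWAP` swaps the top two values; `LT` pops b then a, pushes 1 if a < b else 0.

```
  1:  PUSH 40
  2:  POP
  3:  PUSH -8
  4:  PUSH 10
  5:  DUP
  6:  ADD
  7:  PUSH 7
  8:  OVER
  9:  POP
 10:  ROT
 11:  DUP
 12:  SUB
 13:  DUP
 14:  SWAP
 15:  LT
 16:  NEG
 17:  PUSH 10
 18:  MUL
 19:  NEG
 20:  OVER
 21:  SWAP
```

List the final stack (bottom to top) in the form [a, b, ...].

PUSH 40  40
POP      (empty)
PUSH -8  -8
PUSH 10  -8 10
DUP      -8 10 10
ADD      -8 20
PUSH 7   -8 20 7
OVER     -8 20 7 20
POP      -8 20 7
ROT      20 7 -8
DUP      20 7 -8 -8
SUB      20 7 0
DUP      20 7 0 0
SWAP     20 7 0 0
LT       20 7 0
NEG      20 7 0
PUSH 10  20 7 0 10
MUL      20 7 0
NEG      20 7 0
OVER     20 7 0 7
SWAP     20 7 7 0

[20, 7, 7, 0]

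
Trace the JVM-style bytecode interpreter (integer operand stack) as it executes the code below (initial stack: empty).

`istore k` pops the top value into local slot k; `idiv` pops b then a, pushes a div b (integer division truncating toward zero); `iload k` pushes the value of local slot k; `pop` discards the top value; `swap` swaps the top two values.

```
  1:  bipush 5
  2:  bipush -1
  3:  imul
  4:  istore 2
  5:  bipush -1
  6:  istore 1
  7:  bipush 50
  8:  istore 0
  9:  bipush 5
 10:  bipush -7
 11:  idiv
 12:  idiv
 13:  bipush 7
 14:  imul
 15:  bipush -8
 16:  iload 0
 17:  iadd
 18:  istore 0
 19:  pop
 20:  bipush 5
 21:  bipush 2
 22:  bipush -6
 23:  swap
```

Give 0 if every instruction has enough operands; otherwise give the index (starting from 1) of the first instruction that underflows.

12

bipush 5   [5]
bipush -1  [5, -1]
imul       [-5]
istore 2   []
bipush -1  [-1]
istore 1   []
bipush 50  [50]
istore 0   []
bipush 5   [5]
bipush -7  [5, -7]
idiv       [0]
idiv  — needs 2 operands, stack has 1 → underflow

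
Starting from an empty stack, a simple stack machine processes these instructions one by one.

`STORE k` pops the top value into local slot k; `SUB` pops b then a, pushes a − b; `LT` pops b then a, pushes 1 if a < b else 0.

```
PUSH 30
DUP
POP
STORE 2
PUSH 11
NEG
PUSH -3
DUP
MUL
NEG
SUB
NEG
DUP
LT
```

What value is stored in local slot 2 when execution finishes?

30

PUSH 30 -> [30]
DUP     -> [30, 30]
POP     -> [30]
STORE 2 -> []
PUSH 11 -> [11]
NEG     -> [-11]
PUSH -3 -> [-11, -3]
DUP     -> [-11, -3, -3]
MUL     -> [-11, 9]
NEG     -> [-11, -9]
SUB     -> [-2]
NEG     -> [2]
DUP     -> [2, 2]
LT      -> [0]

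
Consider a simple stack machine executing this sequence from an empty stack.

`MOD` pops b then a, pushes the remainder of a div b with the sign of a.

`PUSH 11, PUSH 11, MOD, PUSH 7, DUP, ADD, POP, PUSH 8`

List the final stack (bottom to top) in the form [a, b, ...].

PUSH 11 : [11]
PUSH 11 : [11, 11]
MOD     : [0]
PUSH 7  : [0, 7]
DUP     : [0, 7, 7]
ADD     : [0, 14]
POP     : [0]
PUSH 8  : [0, 8]

[0, 8]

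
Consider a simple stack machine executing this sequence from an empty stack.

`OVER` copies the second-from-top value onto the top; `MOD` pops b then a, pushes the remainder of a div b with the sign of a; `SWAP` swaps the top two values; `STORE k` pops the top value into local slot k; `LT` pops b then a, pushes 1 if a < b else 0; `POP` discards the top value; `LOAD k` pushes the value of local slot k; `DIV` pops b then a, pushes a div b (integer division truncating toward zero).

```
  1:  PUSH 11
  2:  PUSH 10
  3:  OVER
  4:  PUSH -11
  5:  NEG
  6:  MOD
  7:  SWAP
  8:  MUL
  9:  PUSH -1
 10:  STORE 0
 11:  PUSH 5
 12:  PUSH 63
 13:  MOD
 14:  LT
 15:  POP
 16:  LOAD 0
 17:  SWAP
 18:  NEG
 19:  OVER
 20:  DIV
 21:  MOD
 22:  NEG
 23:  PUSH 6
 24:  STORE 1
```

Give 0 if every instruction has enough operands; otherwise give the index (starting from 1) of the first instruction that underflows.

PUSH 11  -> [11]
PUSH 10  -> [11, 10]
OVER     -> [11, 10, 11]
PUSH -11 -> [11, 10, 11, -11]
NEG      -> [11, 10, 11, 11]
MOD      -> [11, 10, 0]
SWAP     -> [11, 0, 10]
MUL      -> [11, 0]
PUSH -1  -> [11, 0, -1]
STORE 0  -> [11, 0]
PUSH 5   -> [11, 0, 5]
PUSH 63  -> [11, 0, 5, 63]
MOD      -> [11, 0, 5]
LT       -> [11, 1]
POP      -> [11]
LOAD 0   -> [11, -1]
SWAP     -> [-1, 11]
NEG      -> [-1, -11]
OVER     -> [-1, -11, -1]
DIV      -> [-1, 11]
MOD      -> [-1]
NEG      -> [1]
PUSH 6   -> [1, 6]
STORE 1  -> [1]

0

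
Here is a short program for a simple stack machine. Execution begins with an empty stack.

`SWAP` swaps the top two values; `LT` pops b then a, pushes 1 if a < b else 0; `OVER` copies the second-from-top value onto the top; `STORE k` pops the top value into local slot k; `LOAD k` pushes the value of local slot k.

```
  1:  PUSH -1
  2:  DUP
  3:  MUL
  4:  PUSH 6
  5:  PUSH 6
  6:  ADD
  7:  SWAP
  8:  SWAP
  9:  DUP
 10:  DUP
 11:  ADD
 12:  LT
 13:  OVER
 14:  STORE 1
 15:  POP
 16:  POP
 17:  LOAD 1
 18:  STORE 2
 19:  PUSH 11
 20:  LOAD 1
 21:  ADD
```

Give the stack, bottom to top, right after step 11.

PUSH -1 -> -1
DUP     -> -1 -1
MUL     -> 1
PUSH 6  -> 1 6
PUSH 6  -> 1 6 6
ADD     -> 1 12
SWAP    -> 12 1
SWAP    -> 1 12
DUP     -> 1 12 12
DUP     -> 1 12 12 12
ADD     -> 1 12 24

[1, 12, 24]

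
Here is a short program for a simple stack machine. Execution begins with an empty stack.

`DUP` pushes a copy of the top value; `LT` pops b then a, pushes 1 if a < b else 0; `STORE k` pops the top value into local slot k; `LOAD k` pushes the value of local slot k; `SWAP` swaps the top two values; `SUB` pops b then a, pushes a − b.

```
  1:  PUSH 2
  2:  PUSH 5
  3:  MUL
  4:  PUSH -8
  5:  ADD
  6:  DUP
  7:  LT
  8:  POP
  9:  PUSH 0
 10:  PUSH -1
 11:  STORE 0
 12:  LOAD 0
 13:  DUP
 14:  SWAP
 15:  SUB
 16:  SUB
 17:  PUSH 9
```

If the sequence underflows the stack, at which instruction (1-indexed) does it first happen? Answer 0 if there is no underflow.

0

PUSH 2  -> [2]
PUSH 5  -> [2, 5]
MUL     -> [10]
PUSH -8 -> [10, -8]
ADD     -> [2]
DUP     -> [2, 2]
LT      -> [0]
POP     -> []
PUSH 0  -> [0]
PUSH -1 -> [0, -1]
STORE 0 -> [0]
LOAD 0  -> [0, -1]
DUP     -> [0, -1, -1]
SWAP    -> [0, -1, -1]
SUB     -> [0, 0]
SUB     -> [0]
PUSH 9  -> [0, 9]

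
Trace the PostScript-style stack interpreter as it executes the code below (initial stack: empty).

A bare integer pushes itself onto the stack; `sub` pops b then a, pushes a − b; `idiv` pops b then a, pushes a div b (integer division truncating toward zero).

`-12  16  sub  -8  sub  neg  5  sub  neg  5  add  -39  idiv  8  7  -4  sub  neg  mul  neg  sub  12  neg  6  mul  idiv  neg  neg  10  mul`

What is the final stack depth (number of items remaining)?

1

-12  : -12
16   : -12 16
sub  : -28
-8   : -28 -8
sub  : -20
neg  : 20
5    : 20 5
sub  : 15
neg  : -15
5    : -15 5
add  : -10
-39  : -10 -39
idiv : 0
8    : 0 8
7    : 0 8 7
-4   : 0 8 7 -4
sub  : 0 8 11
neg  : 0 8 -11
mul  : 0 -88
neg  : 0 88
sub  : -88
12   : -88 12
neg  : -88 -12
6    : -88 -12 6
mul  : -88 -72
idiv : 1
neg  : -1
neg  : 1
10   : 1 10
mul  : 10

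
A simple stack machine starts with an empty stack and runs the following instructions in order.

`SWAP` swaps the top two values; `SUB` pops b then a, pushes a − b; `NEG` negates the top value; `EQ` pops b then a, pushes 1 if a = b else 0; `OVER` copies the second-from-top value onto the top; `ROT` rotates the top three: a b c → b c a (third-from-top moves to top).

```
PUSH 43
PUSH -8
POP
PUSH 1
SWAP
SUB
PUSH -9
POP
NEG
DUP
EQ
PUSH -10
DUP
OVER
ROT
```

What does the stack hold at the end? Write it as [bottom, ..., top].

[1, -10, -10, -10]

PUSH 43  -> [43]
PUSH -8  -> [43, -8]
POP      -> [43]
PUSH 1   -> [43, 1]
SWAP     -> [1, 43]
SUB      -> [-42]
PUSH -9  -> [-42, -9]
POP      -> [-42]
NEG      -> [42]
DUP      -> [42, 42]
EQ       -> [1]
PUSH -10 -> [1, -10]
DUP      -> [1, -10, -10]
OVER     -> [1, -10, -10, -10]
ROT      -> [1, -10, -10, -10]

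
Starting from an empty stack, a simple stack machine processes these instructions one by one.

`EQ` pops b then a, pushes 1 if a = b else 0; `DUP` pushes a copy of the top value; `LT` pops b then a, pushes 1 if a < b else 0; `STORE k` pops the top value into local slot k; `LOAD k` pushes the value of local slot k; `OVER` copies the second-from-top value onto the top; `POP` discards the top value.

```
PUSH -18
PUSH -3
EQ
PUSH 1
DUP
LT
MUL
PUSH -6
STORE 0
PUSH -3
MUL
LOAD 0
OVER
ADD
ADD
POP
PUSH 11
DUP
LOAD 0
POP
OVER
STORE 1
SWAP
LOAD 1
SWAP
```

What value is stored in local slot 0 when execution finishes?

PUSH -18 → -18
PUSH -3  → -18 -3
EQ       → 0
PUSH 1   → 0 1
DUP      → 0 1 1
LT       → 0 0
MUL      → 0
PUSH -6  → 0 -6
STORE 0  → 0
PUSH -3  → 0 -3
MUL      → 0
LOAD 0   → 0 -6
OVER     → 0 -6 0
ADD      → 0 -6
ADD      → -6
POP      → (empty)
PUSH 11  → 11
DUP      → 11 11
LOAD 0   → 11 11 -6
POP      → 11 11
OVER     → 11 11 11
STORE 1  → 11 11
SWAP     → 11 11
LOAD 1   → 11 11 11
SWAP     → 11 11 11

-6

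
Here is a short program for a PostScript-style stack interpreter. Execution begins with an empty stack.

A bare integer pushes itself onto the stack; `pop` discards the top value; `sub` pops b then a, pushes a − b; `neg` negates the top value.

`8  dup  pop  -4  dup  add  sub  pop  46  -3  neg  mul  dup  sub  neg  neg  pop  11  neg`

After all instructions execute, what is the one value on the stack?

-11

8   : 8
dup : 8 8
pop : 8
-4  : 8 -4
dup : 8 -4 -4
add : 8 -8
sub : 16
pop : (empty)
46  : 46
-3  : 46 -3
neg : 46 3
mul : 138
dup : 138 138
sub : 0
neg : 0
neg : 0
pop : (empty)
11  : 11
neg : -11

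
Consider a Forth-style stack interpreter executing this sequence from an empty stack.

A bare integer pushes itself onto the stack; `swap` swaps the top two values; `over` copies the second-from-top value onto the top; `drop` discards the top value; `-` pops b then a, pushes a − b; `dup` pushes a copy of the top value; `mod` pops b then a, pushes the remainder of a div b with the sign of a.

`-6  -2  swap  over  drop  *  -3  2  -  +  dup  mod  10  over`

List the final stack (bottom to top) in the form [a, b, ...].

-6    -6
-2    -6 -2
swap  -2 -6
over  -2 -6 -2
drop  -2 -6
*     12
-3    12 -3
2     12 -3 2
-     12 -5
+     7
dup   7 7
mod   0
10    0 10
over  0 10 0

[0, 10, 0]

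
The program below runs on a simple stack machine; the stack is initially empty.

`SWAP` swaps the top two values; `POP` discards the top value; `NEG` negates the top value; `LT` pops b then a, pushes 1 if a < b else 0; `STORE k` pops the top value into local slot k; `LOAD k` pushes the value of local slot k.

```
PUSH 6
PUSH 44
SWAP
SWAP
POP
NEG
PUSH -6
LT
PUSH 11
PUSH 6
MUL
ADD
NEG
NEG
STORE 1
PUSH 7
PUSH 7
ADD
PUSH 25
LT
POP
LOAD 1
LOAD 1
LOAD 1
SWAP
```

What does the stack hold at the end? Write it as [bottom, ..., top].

[66, 66, 66]

PUSH 6   [6]
PUSH 44  [6, 44]
SWAP     [44, 6]
SWAP     [6, 44]
POP      [6]
NEG      [-6]
PUSH -6  [-6, -6]
LT       [0]
PUSH 11  [0, 11]
PUSH 6   [0, 11, 6]
MUL      [0, 66]
ADD      [66]
NEG      [-66]
NEG      [66]
STORE 1  []
PUSH 7   [7]
PUSH 7   [7, 7]
ADD      [14]
PUSH 25  [14, 25]
LT       [1]
POP      []
LOAD 1   [66]
LOAD 1   [66, 66]
LOAD 1   [66, 66, 66]
SWAP     [66, 66, 66]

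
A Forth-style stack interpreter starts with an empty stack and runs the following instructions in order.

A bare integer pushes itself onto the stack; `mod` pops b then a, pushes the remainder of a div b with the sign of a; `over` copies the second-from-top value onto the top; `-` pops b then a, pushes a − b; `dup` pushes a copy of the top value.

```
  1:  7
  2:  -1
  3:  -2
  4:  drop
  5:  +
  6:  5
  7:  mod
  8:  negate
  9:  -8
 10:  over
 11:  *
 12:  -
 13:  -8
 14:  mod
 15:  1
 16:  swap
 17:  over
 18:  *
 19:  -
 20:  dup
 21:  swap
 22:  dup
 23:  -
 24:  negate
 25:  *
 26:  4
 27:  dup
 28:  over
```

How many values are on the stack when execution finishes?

4

7      : [7]
-1     : [7, -1]
-2     : [7, -1, -2]
drop   : [7, -1]
+      : [6]
5      : [6, 5]
mod    : [1]
negate : [-1]
-8     : [-1, -8]
over   : [-1, -8, -1]
*      : [-1, 8]
-      : [-9]
-8     : [-9, -8]
mod    : [-1]
1      : [-1, 1]
swap   : [1, -1]
over   : [1, -1, 1]
*      : [1, -1]
-      : [2]
dup    : [2, 2]
swap   : [2, 2]
dup    : [2, 2, 2]
-      : [2, 0]
negate : [2, 0]
*      : [0]
4      : [0, 4]
dup    : [0, 4, 4]
over   : [0, 4, 4, 4]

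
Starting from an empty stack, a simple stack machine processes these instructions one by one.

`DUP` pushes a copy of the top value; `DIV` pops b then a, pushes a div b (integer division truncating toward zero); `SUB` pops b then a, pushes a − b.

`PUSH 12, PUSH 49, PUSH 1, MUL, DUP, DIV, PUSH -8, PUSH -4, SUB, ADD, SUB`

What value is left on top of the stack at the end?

15

PUSH 12  12
PUSH 49  12 49
PUSH 1   12 49 1
MUL      12 49
DUP      12 49 49
DIV      12 1
PUSH -8  12 1 -8
PUSH -4  12 1 -8 -4
SUB      12 1 -4
ADD      12 -3
SUB      15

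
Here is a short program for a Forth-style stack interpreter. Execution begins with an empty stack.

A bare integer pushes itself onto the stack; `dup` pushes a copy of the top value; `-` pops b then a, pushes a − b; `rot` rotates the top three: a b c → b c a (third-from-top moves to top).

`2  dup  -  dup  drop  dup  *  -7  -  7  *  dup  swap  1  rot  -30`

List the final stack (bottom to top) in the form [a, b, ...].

[49, 1, 49, -30]

2     [2]
dup   [2, 2]
-     [0]
dup   [0, 0]
drop  [0]
dup   [0, 0]
*     [0]
-7    [0, -7]
-     [7]
7     [7, 7]
*     [49]
dup   [49, 49]
swap  [49, 49]
1     [49, 49, 1]
rot   [49, 1, 49]
-30   [49, 1, 49, -30]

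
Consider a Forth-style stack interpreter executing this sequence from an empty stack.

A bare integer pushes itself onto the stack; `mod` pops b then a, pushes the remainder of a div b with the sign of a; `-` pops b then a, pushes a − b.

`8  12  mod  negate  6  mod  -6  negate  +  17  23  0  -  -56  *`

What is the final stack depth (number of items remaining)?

3

8      → 8
12     → 8 12
mod    → 8
negate → -8
6      → -8 6
mod    → -2
-6     → -2 -6
negate → -2 6
+      → 4
17     → 4 17
23     → 4 17 23
0      → 4 17 23 0
-      → 4 17 23
-56    → 4 17 23 -56
*      → 4 17 -1288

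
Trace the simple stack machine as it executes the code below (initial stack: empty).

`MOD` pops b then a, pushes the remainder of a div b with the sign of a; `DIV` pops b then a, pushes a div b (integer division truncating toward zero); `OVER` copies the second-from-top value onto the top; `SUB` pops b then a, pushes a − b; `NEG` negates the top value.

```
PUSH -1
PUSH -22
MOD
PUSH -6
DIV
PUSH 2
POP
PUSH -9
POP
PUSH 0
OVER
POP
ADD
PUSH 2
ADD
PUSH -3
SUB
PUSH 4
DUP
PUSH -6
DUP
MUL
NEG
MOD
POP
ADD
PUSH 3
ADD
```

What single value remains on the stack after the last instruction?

12

PUSH -1  : -1
PUSH -22 : -1 -22
MOD      : -1
PUSH -6  : -1 -6
DIV      : 0
PUSH 2   : 0 2
POP      : 0
PUSH -9  : 0 -9
POP      : 0
PUSH 0   : 0 0
OVER     : 0 0 0
POP      : 0 0
ADD      : 0
PUSH 2   : 0 2
ADD      : 2
PUSH -3  : 2 -3
SUB      : 5
PUSH 4   : 5 4
DUP      : 5 4 4
PUSH -6  : 5 4 4 -6
DUP      : 5 4 4 -6 -6
MUL      : 5 4 4 36
NEG      : 5 4 4 -36
MOD      : 5 4 4
POP      : 5 4
ADD      : 9
PUSH 3   : 9 3
ADD      : 12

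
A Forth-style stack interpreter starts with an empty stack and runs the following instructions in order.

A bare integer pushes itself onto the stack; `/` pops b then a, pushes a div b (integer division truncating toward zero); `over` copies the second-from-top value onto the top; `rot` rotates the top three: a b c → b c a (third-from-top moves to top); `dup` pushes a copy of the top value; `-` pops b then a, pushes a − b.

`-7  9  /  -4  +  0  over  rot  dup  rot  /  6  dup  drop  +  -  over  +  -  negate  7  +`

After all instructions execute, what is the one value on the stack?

-7      [-7]
9       [-7, 9]
/       [0]
-4      [0, -4]
+       [-4]
0       [-4, 0]
over    [-4, 0, -4]
rot     [0, -4, -4]
dup     [0, -4, -4, -4]
rot     [0, -4, -4, -4]
/       [0, -4, 1]
6       [0, -4, 1, 6]
dup     [0, -4, 1, 6, 6]
drop    [0, -4, 1, 6]
+       [0, -4, 7]
-       [0, -11]
over    [0, -11, 0]
+       [0, -11]
-       [11]
negate  [-11]
7       [-11, 7]
+       [-4]

-4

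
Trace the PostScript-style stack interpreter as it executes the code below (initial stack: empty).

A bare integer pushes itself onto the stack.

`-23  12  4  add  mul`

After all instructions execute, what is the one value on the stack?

-23  -23
12   -23 12
4    -23 12 4
add  -23 16
mul  -368

-368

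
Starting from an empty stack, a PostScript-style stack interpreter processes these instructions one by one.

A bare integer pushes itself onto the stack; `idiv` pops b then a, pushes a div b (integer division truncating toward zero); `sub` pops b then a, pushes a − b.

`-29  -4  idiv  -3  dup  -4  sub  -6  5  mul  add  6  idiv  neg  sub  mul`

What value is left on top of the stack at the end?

-29  : [-29]
-4   : [-29, -4]
idiv : [7]
-3   : [7, -3]
dup  : [7, -3, -3]
-4   : [7, -3, -3, -4]
sub  : [7, -3, 1]
-6   : [7, -3, 1, -6]
5    : [7, -3, 1, -6, 5]
mul  : [7, -3, 1, -30]
add  : [7, -3, -29]
6    : [7, -3, -29, 6]
idiv : [7, -3, -4]
neg  : [7, -3, 4]
sub  : [7, -7]
mul  : [-49]

-49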